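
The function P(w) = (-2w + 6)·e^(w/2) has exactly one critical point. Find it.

By the product rule, P'(w) = (-w + 1)·e^(w/2). Since e^(w/2) > 0, the only critical point is w = 1.
P''(1) has the same sign as -1 < 0, so this is a local maximum.
P(1) = (4)·e^(1/2) ≈ 6.5949.

1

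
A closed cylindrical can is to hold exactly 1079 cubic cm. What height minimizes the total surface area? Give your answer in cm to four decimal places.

11.1167

With radius r and height h, πr²h = 1079 so h = 1079/(πr²), and S(r) = 2πr² + 2πrh = 2πr² + 2·1079/r.
S'(r) = 4πr − 2·1079/r² = 0 ⇒ r³ = 1079/(2π), so r ≈ 5.5584 and h = 2r ≈ 11.1167.
S''(r) = 4π + 4·1079/r³ > 0, so this is the minimum; S ≈ 582.3653.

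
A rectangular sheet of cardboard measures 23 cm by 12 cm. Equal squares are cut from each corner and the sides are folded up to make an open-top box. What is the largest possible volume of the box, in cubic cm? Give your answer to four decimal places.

315.0063

With cut size x, the volume is V(x) = x(23 − 2x)(12 − 2x) for 0 < x < 6.
V'(x) = 12x^2 − 140x + 276. Setting V'(x) = 0 gives x ≈ 2.5125 (the root in (0, 6)).
V''(x) = 24x − 140 is negative there, so this is the maximum; V ≈ 315.0063.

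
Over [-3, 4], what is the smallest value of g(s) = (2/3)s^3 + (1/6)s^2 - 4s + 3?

-3/2

The derivative is 2s^2 + (1/3)s - 4, which vanishes at s = -3/2 and s = 4/3.
Candidates: g(-3) = -3/2; g(-3/2) = 57/8; g(4/3) = -37/81; g(4) = 97/3.
The minimum over the interval is -3/2, attained at s = -3.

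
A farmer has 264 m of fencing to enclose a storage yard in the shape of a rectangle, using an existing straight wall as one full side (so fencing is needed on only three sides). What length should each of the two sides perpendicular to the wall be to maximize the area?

66

Let the sides perpendicular to the wall have length x and the parallel side y, so 2x + y = 264 and the area is A = xy = x(264 − 2x).
A'(x) = 264 − 4x = 0 gives x = 66, and A''(x) = −4 < 0 confirms a maximum.
Then y = 264 − 2·66 = 132 and A = 8712.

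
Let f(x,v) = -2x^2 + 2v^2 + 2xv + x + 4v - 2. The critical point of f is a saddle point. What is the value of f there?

∂f/∂x = -4x + 2v + 1 = 0 and ∂f/∂v = 2x + 4v + 4 = 0, so (x, v) = (-1/5, -9/10).
The Hessian has f_{xx} = -4, f_{vv} = 4, f_{xv} = 2, giving D = -20 < 0, so the point is a saddle point.
f(-1/5, -9/10) = -39/10.

-39/10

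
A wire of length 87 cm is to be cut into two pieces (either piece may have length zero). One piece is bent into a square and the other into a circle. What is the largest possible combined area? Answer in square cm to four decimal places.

602.3219

Let x be the length used for the square. Square side x/4; circle radius (87−x)/(2π).
A(x) = (x/4)² + π·((87−x)/(2π))² = x²/16 + (87−x)²/(4π) for 0 ≤ x ≤ 87. A'(x) = x/8 − (87−x)/(2π) = 0 gives x = 4·87/(π+4) ≈ 48.7286.
A'' > 0, so the interior critical point is a minimum; the maximum is at an endpoint. A(0) = 602.3219 and A(87) = 473.0625, so the largest area is 602.3219.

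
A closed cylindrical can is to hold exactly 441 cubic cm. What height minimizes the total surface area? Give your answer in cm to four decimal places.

With radius r and height h, πr²h = 441 so h = 441/(πr²), and S(r) = 2πr² + 2πrh = 2πr² + 2·441/r.
S'(r) = 4πr − 2·441/r² = 0 ⇒ r³ = 441/(2π), so r ≈ 4.1250 and h = 2r ≈ 8.2499.
S''(r) = 4π + 4·441/r³ > 0, so this is the minimum; S ≈ 320.7305.

8.2499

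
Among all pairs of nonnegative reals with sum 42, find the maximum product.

441

With x + y = 42, the product is P(x) = x(42 − x).
P'(x) = 42 − 2x = 0 gives x = 21; P'' = −2 < 0, so this is the maximum.
P = 21·21 = 441.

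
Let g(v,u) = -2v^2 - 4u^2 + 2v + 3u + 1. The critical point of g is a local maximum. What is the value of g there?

∂g/∂v = -4v + 2 = 0 and ∂g/∂u = -8u + 3 = 0, so (v, u) = (1/2, 3/8).
The Hessian has g_{vv} = -4, g_{uu} = -8, g_{vu} = 0, giving D = 32 > 0 with g_{vv} < 0, so the point is a local maximum.
g(1/2, 3/8) = 33/16.

33/16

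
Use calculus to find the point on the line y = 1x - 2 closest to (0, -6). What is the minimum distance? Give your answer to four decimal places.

Minimize D(x)^2 = (x + 0)^2 + (x + 4)^2.
d/dx[D^2] = 2(x + 0) + 2·1·(x + 4) = 0 ⇒ x = -2.
Then y = -4 and the distance is √(8) ≈ 2.8284.

2.8284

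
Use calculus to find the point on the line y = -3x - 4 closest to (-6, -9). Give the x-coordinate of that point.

Minimize D(x)^2 = (x + 6)^2 + (-3x + 5)^2.
d/dx[D^2] = 2(x + 6) + 2·(-3)·(-3x + 5) = 0 ⇒ x = 9/10.
Then y = -67/10 and the distance is √(529/10) ≈ 7.2732.

9/10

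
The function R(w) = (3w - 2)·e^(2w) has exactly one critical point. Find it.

By the product rule, R'(w) = (6w - 1)·e^(2w). Since e^(2w) > 0, the only critical point is w = 1/6.
R''(1/6) has the same sign as 6 > 0, so this is a local minimum.
R(1/6) = (-3/2)·e^(1/3) ≈ -2.0934.

1/6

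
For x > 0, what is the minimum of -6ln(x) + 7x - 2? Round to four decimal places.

g'(x) = -6/x + 7 = 0 gives x = 6/7.
g''(x) = 6/x², which is positive for x > 0, so this is a local minimum.
g(6/7) = -6·ln(6/7) + 6 - 2 ≈ 4.9249.

4.9249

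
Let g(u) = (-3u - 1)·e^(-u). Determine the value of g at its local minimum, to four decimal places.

-1.5403

g'(u) = (-3)·e^(-u) + (-3u - 1)·(-1)·e^(-u) = (3u - 2)·e^(-u). Since e^(-u) > 0, the only critical point is u = 2/3.
g''(2/3) has the same sign as 3 > 0, so this is a local minimum.
g(2/3) = (-3)·e^(-2/3) ≈ -1.5403.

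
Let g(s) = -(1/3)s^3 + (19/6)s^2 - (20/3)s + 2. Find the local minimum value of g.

-166/81

Critical points: g'(s) = -s^2 + (19/3)s - 20/3 vanishes at s = 4/3, 5.
g''(s) = -2s + 19/3. g''(4/3) = 11/3 > 0 ⇒ local minimum; g''(5) = -11/3 < 0 ⇒ local maximum.
So the local minimum value is g(4/3) = -166/81.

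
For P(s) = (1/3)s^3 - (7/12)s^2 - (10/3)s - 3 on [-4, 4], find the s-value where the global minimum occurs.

-4

The derivative is s^2 - (7/6)s - 10/3, which vanishes at s = -4/3 and s = 5/2.
Evaluating at the critical points and endpoints: P(-4) = -61/3,  P(-4/3) = -31/81,  P(5/2) = -469/48,  P(4) = -13/3.
So the minimum is P(-4) = -61/3.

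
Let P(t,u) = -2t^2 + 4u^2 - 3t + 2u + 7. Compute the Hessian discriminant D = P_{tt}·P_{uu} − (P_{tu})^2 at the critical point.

-32

∂P/∂t = -4t - 3 = 0 and ∂P/∂u = 8u + 2 = 0, so (t, u) = (-3/4, -1/4).
The Hessian has P_{tt} = -4, P_{uu} = 8, P_{tu} = 0, giving D = -32 < 0, so the point is a saddle point.
D = (-4)·(8) − (0)^2 = -32.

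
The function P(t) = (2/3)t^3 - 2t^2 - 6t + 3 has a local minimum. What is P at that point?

P'(t) = 2t^2 - 4t - 6. Setting P'(t) = 0 gives t ∈ {-1, 3}.
P''(t) = 4t - 4. P''(-1) = -8 < 0 ⇒ local maximum; P''(3) = 8 > 0 ⇒ local minimum.
The local minimum is P(3) = -15.

-15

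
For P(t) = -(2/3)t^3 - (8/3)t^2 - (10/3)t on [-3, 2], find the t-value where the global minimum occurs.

P'(t) = -2t^2 - (16/3)t - 10/3, which vanishes at t = -5/3 and t = -1.
Candidates: P(-3) = 4,  P(-5/3) = 100/81,  P(-1) = 4/3,  P(2) = -68/3.
So the minimum is P(2) = -68/3.

2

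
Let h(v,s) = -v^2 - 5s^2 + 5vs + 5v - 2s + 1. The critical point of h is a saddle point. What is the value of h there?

-74/5

∂h/∂v = -2v + 5s + 5 = 0 and ∂h/∂s = 5v - 10s - 2 = 0, so (v, s) = (-8, -21/5).
The Hessian has h_{vv} = -2, h_{ss} = -10, h_{vs} = 5, giving D = -5 < 0, so the point is a saddle point.
h(-8, -21/5) = -74/5.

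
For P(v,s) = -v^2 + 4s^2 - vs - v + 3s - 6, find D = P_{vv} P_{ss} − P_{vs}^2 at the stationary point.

-17

∂P/∂v = -2v - s - 1 = 0 and ∂P/∂s = -v + 8s + 3 = 0, so (v, s) = (-5/17, -7/17).
The Hessian has P_{vv} = -2, P_{ss} = 8, P_{vs} = -1, giving D = -17 < 0, so the point is a saddle point.
D = (-2)·(8) − (-1)^2 = -17.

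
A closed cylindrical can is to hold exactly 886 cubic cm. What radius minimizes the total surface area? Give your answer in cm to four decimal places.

With radius r and height h, πr²h = 886 so h = 886/(πr²), and S(r) = 2πr² + 2πrh = 2πr² + 2·886/r.
S'(r) = 4πr − 2·886/r² = 0 ⇒ r³ = 886/(2π), so r ≈ 5.2050 and h = 2r ≈ 10.4099.
S''(r) = 4π + 4·886/r³ > 0, so this is the minimum; S ≈ 510.6661.

5.2050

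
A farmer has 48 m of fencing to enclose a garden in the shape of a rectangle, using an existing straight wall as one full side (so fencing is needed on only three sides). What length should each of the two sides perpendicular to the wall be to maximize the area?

12

Let the sides perpendicular to the wall have length x and the parallel side y, so 2x + y = 48 and the area is A = xy = x(48 − 2x).
A'(x) = 48 − 4x = 0 gives x = 12, and A''(x) = −4 < 0 confirms a maximum.
Then y = 48 − 2·12 = 24 and A = 288.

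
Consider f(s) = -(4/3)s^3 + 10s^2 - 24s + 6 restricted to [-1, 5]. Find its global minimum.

-92/3

f'(s) = -4s^2 + 20s - 24, which vanishes at s = 2 and s = 3.
Candidates: f(-1) = 124/3, f(2) = -38/3, f(3) = -12, f(5) = -92/3.
Hence the absolute minimum is -92/3 at s = 5.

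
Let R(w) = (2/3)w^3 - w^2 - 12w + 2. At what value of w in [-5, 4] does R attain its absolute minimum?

-5

The derivative is 2w^2 - 2w - 12, which vanishes at w = -2 and w = 3.
Candidates: R(-5) = -139/3,  R(-2) = 50/3,  R(3) = -25,  R(4) = -58/3.
So the minimum is R(-5) = -139/3.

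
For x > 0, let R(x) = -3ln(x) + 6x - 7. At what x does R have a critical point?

R'(x) = -3/x + 6 = 0 gives x = 1/2.
R''(x) = 3/x², which is positive for x > 0, so this is a local minimum.
R(1/2) = -3·ln(1/2) + 3 - 7 ≈ -1.9206.

1/2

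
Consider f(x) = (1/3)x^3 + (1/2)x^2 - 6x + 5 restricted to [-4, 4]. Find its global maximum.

37/2

f'(x) = x^2 + x - 6, which vanishes at x = -3 and x = 2.
Compare values at every candidate in [-4, 4]: f(-4) = 47/3, f(-3) = 37/2, f(2) = -7/3, f(4) = 31/3.
The maximum over the interval is 37/2, attained at x = -3.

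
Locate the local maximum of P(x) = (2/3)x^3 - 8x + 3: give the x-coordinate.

-2

P'(x) = 2x^2 - 8. Setting P'(x) = 0 gives x ∈ {-2, 2}.
Since P''(x) = 4x, we get P''(-2) = -8 < 0 ⇒ local maximum; P''(2) = 8 > 0 ⇒ local minimum.
Thus P has its local maximum at x = -2, with value 41/3.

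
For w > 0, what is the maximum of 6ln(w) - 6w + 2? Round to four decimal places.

h'(w) = 6/w − 6 = 0 gives w = 1.
h''(w) = -6/w², which is negative for w > 0, so this is a local maximum.
h(1) = 6·ln(1) - 6 + 2 ≈ -4.0000.

-4.0000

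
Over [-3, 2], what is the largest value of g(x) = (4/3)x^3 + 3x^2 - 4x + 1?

47/3

Differentiating, g'(x) = 4x^2 + 6x - 4; which vanishes at x = -2 and x = 1/2.
Compare values at every candidate in [-3, 2]: g(-3) = 4, g(-2) = 31/3, g(1/2) = -1/12, g(2) = 47/3.
Hence the absolute maximum is 47/3 at x = 2.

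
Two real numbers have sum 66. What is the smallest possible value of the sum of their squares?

2178

With a + b = 66, a^2 + b^2 = a^2 + (66 − a)^2.
The derivative 2a − 2(66 − a) = 4a − 132 vanishes at a = 33; second derivative 4 > 0, a minimum.
The minimum is 2·(33)^2 = 2178.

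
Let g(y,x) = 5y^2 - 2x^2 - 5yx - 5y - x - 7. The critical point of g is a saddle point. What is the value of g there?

∂g/∂y = 10y - 5x - 5 = 0 and ∂g/∂x = -5y - 4x - 1 = 0, so (y, x) = (3/13, -7/13).
The Hessian has g_{yy} = 10, g_{xx} = -4, g_{yx} = -5, giving D = -65 < 0, so the point is a saddle point.
g(3/13, -7/13) = -95/13.

-95/13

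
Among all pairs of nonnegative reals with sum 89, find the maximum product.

7921/4

With x + y = 89, the product is P(x) = x(89 − x).
P'(x) = 89 − 2x = 0 gives x = 89/2; P'' = −2 < 0, so this is the maximum.
P = 89/2·89/2 = 7921/4.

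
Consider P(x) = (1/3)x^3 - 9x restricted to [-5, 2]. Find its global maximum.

18

P'(x) = x^2 - 9, whose only zero in [-5, 2] is x = -3.
Evaluating at the critical points and endpoints: P(-5) = 10/3, P(-3) = 18, P(2) = -46/3.
Hence the absolute maximum is 18 at x = -3.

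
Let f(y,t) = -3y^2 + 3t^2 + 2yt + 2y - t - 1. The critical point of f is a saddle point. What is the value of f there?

-27/40

∂f/∂y = -6y + 2t + 2 = 0 and ∂f/∂t = 2y + 6t - 1 = 0, so (y, t) = (7/20, 1/20).
The Hessian has f_{yy} = -6, f_{tt} = 6, f_{yt} = 2, giving D = -40 < 0, so the point is a saddle point.
f(7/20, 1/20) = -27/40.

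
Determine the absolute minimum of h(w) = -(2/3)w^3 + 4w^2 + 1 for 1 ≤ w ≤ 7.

-95/3

h'(w) = -2w^2 + 8w, whose only zero in [1, 7] is w = 4.
Compare values at every candidate in [1, 7]: h(1) = 13/3,  h(4) = 67/3,  h(7) = -95/3.
So the minimum is h(7) = -95/3.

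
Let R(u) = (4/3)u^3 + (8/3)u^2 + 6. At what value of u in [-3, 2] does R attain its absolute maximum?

2

Differentiating, R'(u) = 4u^2 + (16/3)u; which vanishes at u = -4/3 and u = 0.
Compare values at every candidate in [-3, 2]: R(-3) = -6,  R(-4/3) = 614/81,  R(0) = 6,  R(2) = 82/3.
So the maximum is R(2) = 82/3.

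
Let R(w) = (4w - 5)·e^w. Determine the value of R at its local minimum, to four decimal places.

R'(w) = 4·e^w + (4w - 5)·1·e^w = (4w - 1)·e^w. Since e^w > 0, the only critical point is w = 1/4.
R''(1/4) has the same sign as 4 > 0, so this is a local minimum.
R(1/4) = (-4)·e^(1/4) ≈ -5.1361.

-5.1361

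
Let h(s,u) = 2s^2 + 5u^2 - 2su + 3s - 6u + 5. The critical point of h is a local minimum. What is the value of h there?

∂h/∂s = 4s - 2u + 3 = 0 and ∂h/∂u = -2s + 10u - 6 = 0, so (s, u) = (-1/2, 1/2).
The Hessian has h_{ss} = 4, h_{uu} = 10, h_{su} = -2, giving D = 36 > 0 with h_{ss} > 0, so the point is a local minimum.
h(-1/2, 1/2) = 11/4.

11/4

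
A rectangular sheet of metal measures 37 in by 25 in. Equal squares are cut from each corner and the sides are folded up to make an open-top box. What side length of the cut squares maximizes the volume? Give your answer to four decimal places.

4.8841

With cut size x, the volume is V(x) = x(37 − 2x)(25 − 2x) for 0 < x < 12.5.
V'(x) = 12x^2 − 248x + 925. Setting V'(x) = 0 gives x ≈ 4.8841 (the root in (0, 12.5)).
V''(x) = 24x − 248 is negative there, so this is the maximum; V ≈ 2025.8726.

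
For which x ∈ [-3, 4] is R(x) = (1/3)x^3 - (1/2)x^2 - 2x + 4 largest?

4

R'(x) = x^2 - x - 2, which vanishes at x = -1 and x = 2.
Evaluating at the critical points and endpoints: R(-3) = -7/2; R(-1) = 31/6; R(2) = 2/3; R(4) = 28/3.
Hence the absolute maximum is 28/3 at x = 4.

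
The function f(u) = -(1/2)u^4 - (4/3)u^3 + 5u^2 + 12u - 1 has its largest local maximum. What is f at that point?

73/3

Critical points: f'(u) = -2u^3 - 4u^2 + 10u + 12 vanishes at u = -3, -1, 2.
Since f''(u) = -6u^2 - 8u + 10, we get f''(-3) = -20 < 0 ⇒ local maximum; f''(-1) = 12 > 0 ⇒ local minimum; f''(2) = -30 < 0 ⇒ local maximum.
The largest local maximum is f(2) = 73/3.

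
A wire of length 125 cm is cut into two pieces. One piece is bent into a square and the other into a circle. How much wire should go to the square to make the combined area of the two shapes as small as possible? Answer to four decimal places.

Let x be the length used for the square. Square side x/4; circle radius (125−x)/(2π).
A(x) = (x/4)² + π·((125−x)/(2π))² = x²/16 + (125−x)²/(4π) for 0 ≤ x ≤ 125. A'(x) = x/8 − (125−x)/(2π) = 0 gives x = 4·125/(π+4) ≈ 70.0124.
A'' = 1/8 + 1/(2π) > 0, so this gives the minimum combined area; x ≈ 70.0124 cm to the square.

70.0124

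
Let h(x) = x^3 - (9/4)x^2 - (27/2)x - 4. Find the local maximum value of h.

h'(x) = 3x^2 - (9/2)x - 27/2. Setting h'(x) = 0 gives x ∈ {-3/2, 3}.
Second-derivative test with h''(x) = 6x - 9/2: h''(-3/2) = -27/2 < 0 ⇒ local maximum; h''(3) = 27/2 > 0 ⇒ local minimum.
The local maximum is h(-3/2) = 125/16.

125/16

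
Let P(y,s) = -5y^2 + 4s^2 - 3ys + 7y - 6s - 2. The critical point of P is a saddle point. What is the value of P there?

-288/89

∂P/∂y = -10y - 3s + 7 = 0 and ∂P/∂s = -3y + 8s - 6 = 0, so (y, s) = (38/89, 81/89).
The Hessian has P_{yy} = -10, P_{ss} = 8, P_{ys} = -3, giving D = -89 < 0, so the point is a saddle point.
P(38/89, 81/89) = -288/89.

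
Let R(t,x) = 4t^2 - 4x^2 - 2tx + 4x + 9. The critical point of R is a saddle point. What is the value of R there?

∂R/∂t = 8t - 2x = 0 and ∂R/∂x = -2t - 8x + 4 = 0, so (t, x) = (2/17, 8/17).
The Hessian has R_{tt} = 8, R_{xx} = -8, R_{tx} = -2, giving D = -68 < 0, so the point is a saddle point.
R(2/17, 8/17) = 169/17.

169/17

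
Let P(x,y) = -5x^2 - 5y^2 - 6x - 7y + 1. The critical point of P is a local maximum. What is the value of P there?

∂P/∂x = -10x - 6 = 0 and ∂P/∂y = -10y - 7 = 0, so (x, y) = (-3/5, -7/10).
The Hessian has P_{xx} = -10, P_{yy} = -10, P_{xy} = 0, giving D = 100 > 0 with P_{xx} < 0, so the point is a local maximum.
P(-3/5, -7/10) = 21/4.

21/4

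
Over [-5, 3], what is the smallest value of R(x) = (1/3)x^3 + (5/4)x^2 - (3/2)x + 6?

The derivative is x^2 + (5/2)x - 3/2, which vanishes at x = -3 and x = 1/2.
Evaluating at the critical points and endpoints: R(-5) = 37/12,  R(-3) = 51/4,  R(1/2) = 269/48,  R(3) = 87/4.
So the minimum is R(-5) = 37/12.

37/12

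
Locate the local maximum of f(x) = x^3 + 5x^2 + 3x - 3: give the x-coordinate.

-3

f'(x) = 3x^2 + 10x + 3. Setting f'(x) = 0 gives x ∈ {-3, -1/3}.
f''(x) = 6x + 10. f''(-3) = -8 < 0 ⇒ local maximum; f''(-1/3) = 8 > 0 ⇒ local minimum.
So the local maximum value is f(-3) = 6.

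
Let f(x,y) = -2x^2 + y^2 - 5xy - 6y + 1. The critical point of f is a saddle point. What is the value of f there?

∂f/∂x = -4x - 5y = 0 and ∂f/∂y = -5x + 2y - 6 = 0, so (x, y) = (-10/11, 8/11).
The Hessian has f_{xx} = -4, f_{yy} = 2, f_{xy} = -5, giving D = -33 < 0, so the point is a saddle point.
f(-10/11, 8/11) = -13/11.

-13/11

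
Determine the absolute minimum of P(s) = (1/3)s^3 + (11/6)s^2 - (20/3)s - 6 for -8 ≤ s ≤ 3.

-878/81

The derivative is s^2 + (11/3)s - 20/3, which vanishes at s = -5 and s = 4/3.
Evaluating at the critical points and endpoints: P(-8) = -6,  P(-5) = 63/2,  P(4/3) = -878/81,  P(3) = -1/2.
Hence the absolute minimum is -878/81 at s = 4/3.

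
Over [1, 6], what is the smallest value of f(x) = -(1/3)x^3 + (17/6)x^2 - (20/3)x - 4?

-14

f'(x) = -x^2 + (17/3)x - 20/3, which vanishes at x = 5/3 and x = 4.
Compare values at every candidate in [1, 6]: f(1) = -49/6,  f(5/3) = -1423/162,  f(4) = -20/3,  f(6) = -14.
Hence the absolute minimum is -14 at x = 6.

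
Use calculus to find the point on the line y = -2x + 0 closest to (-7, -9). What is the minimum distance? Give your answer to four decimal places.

10.2859

Minimize D(x)^2 = (x + 7)^2 + (-2x + 9)^2.
d/dx[D^2] = 2(x + 7) + 2·(-2)·(-2x + 9) = 0 ⇒ x = 11/5.
Then y = -22/5 and the distance is √(529/5) ≈ 10.2859.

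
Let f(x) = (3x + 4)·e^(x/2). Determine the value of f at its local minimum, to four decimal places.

-1.1333

f'(x) = 3·e^(x/2) + (3x + 4)·(1/2)·e^(x/2) = ((3/2)x + 5)·e^(x/2). Since e^(x/2) > 0, the only critical point is x = -10/3.
f''(-10/3) has the same sign as 3/2 > 0, so this is a local minimum.
f(-10/3) = (-6)·e^(-5/3) ≈ -1.1333.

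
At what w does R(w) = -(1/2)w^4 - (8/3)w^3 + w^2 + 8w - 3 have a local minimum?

R'(w) = -2w^3 - 8w^2 + 2w + 8. Setting R'(w) = 0 gives w ∈ {-4, -1, 1}.
R''(w) = -6w^2 - 16w + 2. R''(-4) = -30 < 0 ⇒ local maximum; R''(-1) = 12 > 0 ⇒ local minimum; R''(1) = -20 < 0 ⇒ local maximum.
Thus R has its local minimum at w = -1, with value -47/6.

-1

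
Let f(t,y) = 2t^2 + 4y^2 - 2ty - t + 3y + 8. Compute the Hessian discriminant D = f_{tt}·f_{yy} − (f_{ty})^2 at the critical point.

∂f/∂t = 4t - 2y - 1 = 0 and ∂f/∂y = -2t + 8y + 3 = 0, so (t, y) = (1/14, -5/14).
The Hessian has f_{tt} = 4, f_{yy} = 8, f_{ty} = -2, giving D = 28 > 0 with f_{tt} > 0, so the point is a local minimum.
D = (4)·(8) − (-2)^2 = 28.

28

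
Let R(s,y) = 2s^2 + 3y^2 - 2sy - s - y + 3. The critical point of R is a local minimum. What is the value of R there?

∂R/∂s = 4s - 2y - 1 = 0 and ∂R/∂y = -2s + 6y - 1 = 0, so (s, y) = (2/5, 3/10).
The Hessian has R_{ss} = 4, R_{yy} = 6, R_{sy} = -2, giving D = 20 > 0 with R_{ss} > 0, so the point is a local minimum.
R(2/5, 3/10) = 53/20.

53/20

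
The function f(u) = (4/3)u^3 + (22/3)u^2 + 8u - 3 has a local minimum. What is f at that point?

f'(u) = 4u^2 + (44/3)u + 8 = 0 at u = -3, -2/3.
Since f''(u) = 8u + 44/3, we get f''(-3) = -28/3 < 0 ⇒ local maximum; f''(-2/3) = 28/3 > 0 ⇒ local minimum.
The local minimum is f(-2/3) = -443/81.

-443/81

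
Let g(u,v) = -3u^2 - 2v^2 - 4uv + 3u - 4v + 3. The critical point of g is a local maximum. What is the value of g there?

69/4

∂g/∂u = -6u - 4v + 3 = 0 and ∂g/∂v = -4u - 4v - 4 = 0, so (u, v) = (7/2, -9/2).
The Hessian has g_{uu} = -6, g_{vv} = -4, g_{uv} = -4, giving D = 8 > 0 with g_{uu} < 0, so the point is a local maximum.
g(7/2, -9/2) = 69/4.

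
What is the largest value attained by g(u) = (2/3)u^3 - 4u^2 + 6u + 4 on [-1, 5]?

52/3

Differentiating, g'(u) = 2u^2 - 8u + 6; which vanishes at u = 1 and u = 3.
Candidates: g(-1) = -20/3,  g(1) = 20/3,  g(3) = 4,  g(5) = 52/3.
The maximum over the interval is 52/3, attained at u = 5.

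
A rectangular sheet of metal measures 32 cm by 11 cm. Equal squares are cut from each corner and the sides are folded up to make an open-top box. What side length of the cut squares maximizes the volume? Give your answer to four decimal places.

With cut size x, the volume is V(x) = x(32 − 2x)(11 − 2x) for 0 < x < 5.5.
V'(x) = 12x^2 − 172x + 352. Setting V'(x) = 0 gives x ≈ 2.4733 (the root in (0, 5.5)).
V''(x) = 24x − 172 is negative there, so this is the maximum; V ≈ 405.0401.

2.4733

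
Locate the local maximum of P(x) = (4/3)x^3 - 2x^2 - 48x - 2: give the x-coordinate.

P'(x) = 4x^2 - 4x - 48 = 0 at x = -3, 4.
Second-derivative test with P''(x) = 8x - 4: P''(-3) = -28 < 0 ⇒ local maximum; P''(4) = 28 > 0 ⇒ local minimum.
So the local maximum value is P(-3) = 88.

-3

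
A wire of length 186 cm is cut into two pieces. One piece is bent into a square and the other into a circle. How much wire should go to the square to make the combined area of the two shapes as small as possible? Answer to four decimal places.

104.1784

Let x be the length used for the square. Square side x/4; circle radius (186−x)/(2π).
A(x) = (x/4)² + π·((186−x)/(2π))² = x²/16 + (186−x)²/(4π) for 0 ≤ x ≤ 186. A'(x) = x/8 − (186−x)/(2π) = 0 gives x = 4·186/(π+4) ≈ 104.1784.
A'' = 1/8 + 1/(2π) > 0, so this gives the minimum combined area; x ≈ 104.1784 cm to the square.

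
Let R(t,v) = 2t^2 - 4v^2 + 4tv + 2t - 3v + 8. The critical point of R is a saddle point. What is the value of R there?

205/24

∂R/∂t = 4t + 4v + 2 = 0 and ∂R/∂v = 4t - 8v - 3 = 0, so (t, v) = (-1/12, -5/12).
The Hessian has R_{tt} = 4, R_{vv} = -8, R_{tv} = 4, giving D = -48 < 0, so the point is a saddle point.
R(-1/12, -5/12) = 205/24.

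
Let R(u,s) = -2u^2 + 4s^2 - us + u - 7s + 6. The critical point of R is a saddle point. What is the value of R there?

97/33

∂R/∂u = -4u - s + 1 = 0 and ∂R/∂s = -u + 8s - 7 = 0, so (u, s) = (1/33, 29/33).
The Hessian has R_{uu} = -4, R_{ss} = 8, R_{us} = -1, giving D = -33 < 0, so the point is a saddle point.
R(1/33, 29/33) = 97/33.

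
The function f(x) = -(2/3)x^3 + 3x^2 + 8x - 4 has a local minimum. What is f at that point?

f'(x) = -2x^2 + 6x + 8 = 0 at x = -1, 4.
Second-derivative test with f''(x) = -4x + 6: f''(-1) = 10 > 0 ⇒ local minimum; f''(4) = -10 < 0 ⇒ local maximum.
The local minimum is f(-1) = -25/3.

-25/3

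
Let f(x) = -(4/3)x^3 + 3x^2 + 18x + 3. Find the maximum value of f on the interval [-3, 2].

f'(x) = -4x^2 + 6x + 18, whose only zero in [-3, 2] is x = -3/2.
Compare values at every candidate in [-3, 2]: f(-3) = 12,  f(-3/2) = -51/4,  f(2) = 121/3.
Hence the absolute maximum is 121/3 at x = 2.

121/3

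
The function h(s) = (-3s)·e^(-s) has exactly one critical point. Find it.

h'(s) = (-3)·e^(-s) + (-3s)·(-1)·e^(-s) = (3s - 3)·e^(-s). Since e^(-s) > 0, the only critical point is s = 1.
h''(1) has the same sign as 3 > 0, so this is a local minimum.
h(1) = (-3)·e^(-1) ≈ -1.1036.

1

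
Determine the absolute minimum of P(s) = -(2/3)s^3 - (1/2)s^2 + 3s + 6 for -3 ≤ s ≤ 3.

The derivative is -2s^2 - s + 3, which vanishes at s = -3/2 and s = 1.
Compare values at every candidate in [-3, 3]: P(-3) = 21/2; P(-3/2) = 21/8; P(1) = 47/6; P(3) = -15/2.
The minimum over the interval is -15/2, attained at s = 3.

-15/2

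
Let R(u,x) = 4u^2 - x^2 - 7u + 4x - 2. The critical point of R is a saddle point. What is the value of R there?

-17/16

∂R/∂u = 8u - 7 = 0 and ∂R/∂x = -2x + 4 = 0, so (u, x) = (7/8, 2).
The Hessian has R_{uu} = 8, R_{xx} = -2, R_{ux} = 0, giving D = -16 < 0, so the point is a saddle point.
R(7/8, 2) = -17/16.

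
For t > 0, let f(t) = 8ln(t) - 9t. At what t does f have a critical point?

8/9

f'(t) = 8/t − 9 = 0 gives t = 8/9.
f''(t) = -8/t², which is negative for t > 0, so this is a local maximum.
f(8/9) = 8·ln(8/9) - 8 ≈ -8.9423.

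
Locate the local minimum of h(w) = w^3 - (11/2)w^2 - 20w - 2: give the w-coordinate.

Critical points: h'(w) = 3w^2 - 11w - 20 vanishes at w = -4/3, 5.
Second-derivative test with h''(w) = 6w - 11: h''(-4/3) = -19 < 0 ⇒ local maximum; h''(5) = 19 > 0 ⇒ local minimum.
Thus h has its local minimum at w = 5, with value -229/2.

5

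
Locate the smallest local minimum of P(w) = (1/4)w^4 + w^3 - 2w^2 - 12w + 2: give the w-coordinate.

2

Critical points: P'(w) = w^3 + 3w^2 - 4w - 12 vanishes at w = -3, -2, 2.
Second-derivative test with P''(w) = 3w^2 + 6w - 4: P''(-3) = 5 > 0 ⇒ local minimum; P''(-2) = -4 < 0 ⇒ local maximum; P''(2) = 20 > 0 ⇒ local minimum.
So the smallest local minimum value is P(2) = -18.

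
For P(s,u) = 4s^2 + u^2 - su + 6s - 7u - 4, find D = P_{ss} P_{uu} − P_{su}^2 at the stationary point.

∂P/∂s = 8s - u + 6 = 0 and ∂P/∂u = -s + 2u - 7 = 0, so (s, u) = (-1/3, 10/3).
The Hessian has P_{ss} = 8, P_{uu} = 2, P_{su} = -1, giving D = 15 > 0 with P_{ss} > 0, so the point is a local minimum.
D = (8)·(2) − (-1)^2 = 15.

15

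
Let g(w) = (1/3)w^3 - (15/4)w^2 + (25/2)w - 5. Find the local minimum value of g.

65/12

g'(w) = w^2 - (15/2)w + 25/2. Setting g'(w) = 0 gives w ∈ {5/2, 5}.
Second-derivative test with g''(w) = 2w - 15/2: g''(5/2) = -5/2 < 0 ⇒ local maximum; g''(5) = 5/2 > 0 ⇒ local minimum.
So the local minimum value is g(5) = 65/12.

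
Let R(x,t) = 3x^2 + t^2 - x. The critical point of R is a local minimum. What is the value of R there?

-1/12

∂R/∂x = 6x - 1 = 0 and ∂R/∂t = 2t = 0, so (x, t) = (1/6, 0).
The Hessian has R_{xx} = 6, R_{tt} = 2, R_{xt} = 0, giving D = 12 > 0 with R_{xx} > 0, so the point is a local minimum.
R(1/6, 0) = -1/12.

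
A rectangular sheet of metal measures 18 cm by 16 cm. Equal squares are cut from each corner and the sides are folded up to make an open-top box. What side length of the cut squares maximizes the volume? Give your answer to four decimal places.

With cut size x, the volume is V(x) = x(18 − 2x)(16 − 2x) for 0 < x < 8.
V'(x) = 12x^2 − 136x + 288. Setting V'(x) = 0 gives x ≈ 2.8187 (the root in (0, 8)).
V''(x) = 24x − 136 is negative there, so this is the maximum; V ≈ 361.0999.

2.8187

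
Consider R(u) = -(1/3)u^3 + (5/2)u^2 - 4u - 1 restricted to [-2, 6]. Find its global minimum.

R'(u) = -u^2 + 5u - 4, which vanishes at u = 1 and u = 4.
Compare values at every candidate in [-2, 6]: R(-2) = 59/3; R(1) = -17/6; R(4) = 5/3; R(6) = -7.
Hence the absolute minimum is -7 at u = 6.

-7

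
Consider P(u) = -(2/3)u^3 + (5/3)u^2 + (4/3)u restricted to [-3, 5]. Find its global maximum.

The derivative is -2u^2 + (10/3)u + 4/3, which vanishes at u = -1/3 and u = 2.
Evaluating at the critical points and endpoints: P(-3) = 29; P(-1/3) = -19/81; P(2) = 4; P(5) = -35.
So the maximum is P(-3) = 29.

29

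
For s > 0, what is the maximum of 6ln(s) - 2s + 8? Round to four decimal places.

8.5917

R'(s) = 6/s − 2 = 0 gives s = 3.
R''(s) = -6/s², which is negative for s > 0, so this is a local maximum.
R(3) = 6·ln(3) - 6 + 8 ≈ 8.5917.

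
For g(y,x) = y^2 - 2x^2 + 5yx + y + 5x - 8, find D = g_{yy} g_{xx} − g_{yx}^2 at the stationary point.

-33

∂g/∂y = 2y + 5x + 1 = 0 and ∂g/∂x = 5y - 4x + 5 = 0, so (y, x) = (-29/33, 5/33).
The Hessian has g_{yy} = 2, g_{xx} = -4, g_{yx} = 5, giving D = -33 < 0, so the point is a saddle point.
D = (2)·(-4) − (5)^2 = -33.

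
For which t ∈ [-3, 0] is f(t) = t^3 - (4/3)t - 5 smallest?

-3

Differentiating, f'(t) = 3t^2 - 4/3; whose only zero in [-3, 0] is t = -2/3.
Candidates: f(-3) = -28, f(-2/3) = -119/27, f(0) = -5.
Hence the absolute minimum is -28 at t = -3.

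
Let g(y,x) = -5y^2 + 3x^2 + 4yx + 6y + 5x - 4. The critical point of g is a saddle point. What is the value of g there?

∂g/∂y = -10y + 4x + 6 = 0 and ∂g/∂x = 4y + 6x + 5 = 0, so (y, x) = (4/19, -37/38).
The Hessian has g_{yy} = -10, g_{xx} = 6, g_{yx} = 4, giving D = -76 < 0, so the point is a saddle point.
g(4/19, -37/38) = -441/76.

-441/76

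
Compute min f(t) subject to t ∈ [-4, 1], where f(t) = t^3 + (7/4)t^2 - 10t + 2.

-21/4

Differentiating, f'(t) = 3t^2 + (7/2)t - 10; whose only zero in [-4, 1] is t = -5/2.
Compare values at every candidate in [-4, 1]: f(-4) = 6,  f(-5/2) = 357/16,  f(1) = -21/4.
So the minimum is f(1) = -21/4.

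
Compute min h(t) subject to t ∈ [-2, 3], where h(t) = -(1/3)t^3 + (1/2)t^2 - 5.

h'(t) = -t^2 + t, which vanishes at t = 0 and t = 1.
Compare values at every candidate in [-2, 3]: h(-2) = -1/3, h(0) = -5, h(1) = -29/6, h(3) = -19/2.
The minimum over the interval is -19/2, attained at t = 3.

-19/2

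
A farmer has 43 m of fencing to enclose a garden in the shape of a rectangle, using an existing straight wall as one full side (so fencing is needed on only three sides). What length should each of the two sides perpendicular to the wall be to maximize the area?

43/4

Let the sides perpendicular to the wall have length x and the parallel side y, so 2x + y = 43 and the area is A = xy = x(43 − 2x).
A'(x) = 43 − 4x = 0 gives x = 43/4, and A''(x) = −4 < 0 confirms a maximum.
Then y = 43 − 2·43/4 = 43/2 and A = 1849/8.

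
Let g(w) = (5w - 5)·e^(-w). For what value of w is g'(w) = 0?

By the product rule, g'(w) = (-5w + 10)·e^(-w). Since e^(-w) > 0, the only critical point is w = 2.
g''(2) has the same sign as -5 < 0, so this is a local maximum.
g(2) = (5)·e^(-2) ≈ 0.6767.

2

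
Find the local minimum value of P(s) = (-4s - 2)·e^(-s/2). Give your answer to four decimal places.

By the product rule, P'(s) = (2s - 3)·e^(-s/2). Since e^(-s/2) > 0, the only critical point is s = 3/2.
P''(3/2) has the same sign as 2 > 0, so this is a local minimum.
P(3/2) = (-8)·e^(-3/4) ≈ -3.7789.

-3.7789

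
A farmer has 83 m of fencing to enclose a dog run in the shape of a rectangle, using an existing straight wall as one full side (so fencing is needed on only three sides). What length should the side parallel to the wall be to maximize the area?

83/2

Let the sides perpendicular to the wall have length x and the parallel side y, so 2x + y = 83 and the area is A = xy = x(83 − 2x).
A'(x) = 83 − 4x = 0 gives x = 83/4, and A''(x) = −4 < 0 confirms a maximum.
Then y = 83 − 2·83/4 = 83/2 and A = 6889/8.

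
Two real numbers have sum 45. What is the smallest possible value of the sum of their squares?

2025/2

With a + b = 45, a^2 + b^2 = a^2 + (45 − a)^2.
The derivative 2a − 2(45 − a) = 4a − 90 vanishes at a = 45/2; second derivative 4 > 0, a minimum.
The minimum is 2·(45/2)^2 = 2025/2.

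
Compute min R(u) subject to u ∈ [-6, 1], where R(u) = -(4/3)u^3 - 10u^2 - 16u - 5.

-97/3

The derivative is -4u^2 - 20u - 16, which vanishes at u = -4 and u = -1.
Compare values at every candidate in [-6, 1]: R(-6) = 19, R(-4) = -47/3, R(-1) = 7/3, R(1) = -97/3.
So the minimum is R(1) = -97/3.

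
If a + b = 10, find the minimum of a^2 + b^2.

With a + b = 10, a^2 + b^2 = a^2 + (10 − a)^2.
The derivative 2a − 2(10 − a) = 4a − 20 vanishes at a = 5; second derivative 4 > 0, a minimum.
The minimum is 2·(5)^2 = 50.

50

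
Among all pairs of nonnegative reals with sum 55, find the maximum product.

3025/4

With x + y = 55, the product is P(x) = x(55 − x).
P'(x) = 55 − 2x = 0 gives x = 55/2; P'' = −2 < 0, so this is the maximum.
P = 55/2·55/2 = 3025/4.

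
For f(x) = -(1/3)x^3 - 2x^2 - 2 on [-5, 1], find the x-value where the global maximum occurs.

Differentiating, f'(x) = -x^2 - 4x; which vanishes at x = -4 and x = 0.
Evaluating at the critical points and endpoints: f(-5) = -31/3,  f(-4) = -38/3,  f(0) = -2,  f(1) = -13/3.
So the maximum is f(0) = -2.

0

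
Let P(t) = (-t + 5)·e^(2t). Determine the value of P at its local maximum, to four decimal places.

Differentiating with the product rule gives P'(t) = (-2t + 9)·e^(2t). Since e^(2t) > 0, the only critical point is t = 9/2.
P''(9/2) has the same sign as -2 < 0, so this is a local maximum.
P(9/2) = (1/2)·e^(9) ≈ 4051.5420.

4051.5420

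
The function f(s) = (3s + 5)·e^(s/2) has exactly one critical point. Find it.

Differentiating with the product rule gives f'(s) = ((3/2)s + 11/2)·e^(s/2). Since e^(s/2) > 0, the only critical point is s = -11/3.
f''(-11/3) has the same sign as 3/2 > 0, so this is a local minimum.
f(-11/3) = (-6)·e^(-11/6) ≈ -0.9593.

-11/3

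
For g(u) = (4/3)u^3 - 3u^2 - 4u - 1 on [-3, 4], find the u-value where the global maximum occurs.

4

The derivative is 4u^2 - 6u - 4, which vanishes at u = -1/2 and u = 2.
Evaluating at the critical points and endpoints: g(-3) = -52,  g(-1/2) = 1/12,  g(2) = -31/3,  g(4) = 61/3.
So the maximum is g(4) = 61/3.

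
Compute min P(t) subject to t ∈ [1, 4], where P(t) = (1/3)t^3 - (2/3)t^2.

-32/81

The derivative is t^2 - (4/3)t, whose only zero in [1, 4] is t = 4/3.
Evaluating at the critical points and endpoints: P(1) = -1/3; P(4/3) = -32/81; P(4) = 32/3.
The minimum over the interval is -32/81, attained at t = 4/3.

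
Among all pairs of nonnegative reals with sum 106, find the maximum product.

With x + y = 106, the product is P(x) = x(106 − x).
P'(x) = 106 − 2x = 0 gives x = 53; P'' = −2 < 0, so this is the maximum.
P = 53·53 = 2809.

2809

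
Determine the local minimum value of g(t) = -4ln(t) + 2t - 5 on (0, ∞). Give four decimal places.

-3.7726

g'(t) = -4/t + 2 = 0 gives t = 2.
g''(t) = 4/t², which is positive for t > 0, so this is a local minimum.
g(2) = -4·ln(2) + 4 - 5 ≈ -3.7726.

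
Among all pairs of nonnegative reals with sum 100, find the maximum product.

2500

With x + y = 100, the product is P(x) = x(100 − x).
P'(x) = 100 − 2x = 0 gives x = 50; P'' = −2 < 0, so this is the maximum.
P = 50·50 = 2500.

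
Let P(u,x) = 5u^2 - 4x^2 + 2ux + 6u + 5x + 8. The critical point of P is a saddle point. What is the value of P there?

593/84

∂P/∂u = 10u + 2x + 6 = 0 and ∂P/∂x = 2u - 8x + 5 = 0, so (u, x) = (-29/42, 19/42).
The Hessian has P_{uu} = 10, P_{xx} = -8, P_{ux} = 2, giving D = -84 < 0, so the point is a saddle point.
P(-29/42, 19/42) = 593/84.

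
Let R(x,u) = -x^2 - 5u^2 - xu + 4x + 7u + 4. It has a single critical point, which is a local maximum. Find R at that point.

177/19

∂R/∂x = -2x - u + 4 = 0 and ∂R/∂u = -x - 10u + 7 = 0, so (x, u) = (33/19, 10/19).
The Hessian has R_{xx} = -2, R_{uu} = -10, R_{xu} = -1, giving D = 19 > 0 with R_{xx} < 0, so the point is a local maximum.
R(33/19, 10/19) = 177/19.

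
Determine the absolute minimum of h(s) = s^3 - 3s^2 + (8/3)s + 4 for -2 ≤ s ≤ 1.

The derivative is 3s^2 - 6s + 8/3, whose only zero in [-2, 1] is s = 2/3.
Candidates: h(-2) = -64/3, h(2/3) = 128/27, h(1) = 14/3.
Hence the absolute minimum is -64/3 at s = -2.

-64/3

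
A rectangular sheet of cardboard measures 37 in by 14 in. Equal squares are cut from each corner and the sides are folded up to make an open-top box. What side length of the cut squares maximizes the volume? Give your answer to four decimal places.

With cut size x, the volume is V(x) = x(37 − 2x)(14 − 2x) for 0 < x < 7.
V'(x) = 12x^2 − 204x + 518. Setting V'(x) = 0 gives x ≈ 3.1071 (the root in (0, 7)).
V''(x) = 24x − 204 is negative there, so this is the maximum; V ≈ 744.7473.

3.1071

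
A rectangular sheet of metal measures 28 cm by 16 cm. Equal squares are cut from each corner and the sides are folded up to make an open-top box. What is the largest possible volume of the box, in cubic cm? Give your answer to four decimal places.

663.8512

With cut size x, the volume is V(x) = x(28 − 2x)(16 − 2x) for 0 < x < 8.
V'(x) = 12x^2 − 176x + 448. Setting V'(x) = 0 gives x ≈ 3.2782 (the root in (0, 8)).
V''(x) = 24x − 176 is negative there, so this is the maximum; V ≈ 663.8512.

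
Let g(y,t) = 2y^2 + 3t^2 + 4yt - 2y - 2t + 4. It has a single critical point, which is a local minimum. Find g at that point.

7/2

∂g/∂y = 4y + 4t - 2 = 0 and ∂g/∂t = 4y + 6t - 2 = 0, so (y, t) = (1/2, 0).
The Hessian has g_{yy} = 4, g_{tt} = 6, g_{yt} = 4, giving D = 8 > 0 with g_{yy} > 0, so the point is a local minimum.
g(1/2, 0) = 7/2.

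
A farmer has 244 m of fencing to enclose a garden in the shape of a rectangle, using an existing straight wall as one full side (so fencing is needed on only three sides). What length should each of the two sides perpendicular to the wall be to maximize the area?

61

Let the sides perpendicular to the wall have length x and the parallel side y, so 2x + y = 244 and the area is A = xy = x(244 − 2x).
A'(x) = 244 − 4x = 0 gives x = 61, and A''(x) = −4 < 0 confirms a maximum.
Then y = 244 − 2·61 = 122 and A = 7442.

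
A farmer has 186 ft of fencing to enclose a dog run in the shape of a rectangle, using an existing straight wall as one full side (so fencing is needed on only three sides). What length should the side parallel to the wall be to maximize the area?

93

Let the sides perpendicular to the wall have length x and the parallel side y, so 2x + y = 186 and the area is A = xy = x(186 − 2x).
A'(x) = 186 − 4x = 0 gives x = 93/2, and A''(x) = −4 < 0 confirms a maximum.
Then y = 186 − 2·93/2 = 93 and A = 8649/2.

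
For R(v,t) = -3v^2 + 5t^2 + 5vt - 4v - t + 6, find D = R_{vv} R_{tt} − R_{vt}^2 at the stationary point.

∂R/∂v = -6v + 5t - 4 = 0 and ∂R/∂t = 5v + 10t - 1 = 0, so (v, t) = (-7/17, 26/85).
The Hessian has R_{vv} = -6, R_{tt} = 10, R_{vt} = 5, giving D = -85 < 0, so the point is a saddle point.
D = (-6)·(10) − (5)^2 = -85.

-85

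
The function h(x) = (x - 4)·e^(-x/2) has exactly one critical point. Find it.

6

By the product rule, h'(x) = (-(1/2)x + 3)·e^(-x/2). Since e^(-x/2) > 0, the only critical point is x = 6.
h''(6) has the same sign as -1/2 < 0, so this is a local maximum.
h(6) = (2)·e^(-3) ≈ 0.0996.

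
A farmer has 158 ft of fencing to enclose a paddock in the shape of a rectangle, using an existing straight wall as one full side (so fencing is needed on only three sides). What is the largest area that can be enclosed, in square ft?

6241/2

Let the sides perpendicular to the wall have length x and the parallel side y, so 2x + y = 158 and the area is A = xy = x(158 − 2x).
A'(x) = 158 − 4x = 0 gives x = 79/2, and A''(x) = −4 < 0 confirms a maximum.
Then y = 158 − 2·79/2 = 79 and A = 6241/2.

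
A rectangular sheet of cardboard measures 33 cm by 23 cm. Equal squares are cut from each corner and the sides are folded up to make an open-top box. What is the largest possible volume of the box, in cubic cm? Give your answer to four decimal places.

1512.1546

With cut size x, the volume is V(x) = x(33 − 2x)(23 − 2x) for 0 < x < 11.5.
V'(x) = 12x^2 − 224x + 759. Setting V'(x) = 0 gives x ≈ 4.4485 (the root in (0, 11.5)).
V''(x) = 24x − 224 is negative there, so this is the maximum; V ≈ 1512.1546.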